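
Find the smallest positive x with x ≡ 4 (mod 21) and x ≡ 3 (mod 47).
802

Using Chinese Remainder Theorem:
M = 21 × 47 = 987
M1 = 47, M2 = 21
y1 = 47^(-1) mod 21 = 17
y2 = 21^(-1) mod 47 = 9
x = (4×47×17 + 3×21×9) mod 987 = 802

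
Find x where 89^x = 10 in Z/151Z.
34

Baby-step giant-step with step n = ⌈√151⌉ = 13.
Baby steps 89^j mod 151 (j:value) for j=0..12: 0:1, 1:89, 2:69, 3:101, 4:80, 5:23, 6:84, 7:77, 8:58, 9:28, 10:76, 11:120, 12:110.
Giant-step multiplier: 89^(-13) ≡ 89^(150-13) = 89^137 ≡ 6 (mod 151).
Giant steps γ_i = 10·6^i mod 151: γ_0=10, γ_1=60, γ_2=58 (in table at j=8).
x = i·n + j = 2·13 + 8 = 34.
Check: 89^34 ≡ 10 (mod 151).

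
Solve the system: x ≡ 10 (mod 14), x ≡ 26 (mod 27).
80

Using Chinese Remainder Theorem:
M = 14 × 27 = 378
M1 = 27, M2 = 14
y1 = 27^(-1) mod 14 = 13
y2 = 14^(-1) mod 27 = 2
x = (10×27×13 + 26×14×2) mod 378 = 80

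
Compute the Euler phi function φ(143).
120

143 = 11 × 13
φ(n) = n × ∏(1 - 1/p) for each prime p dividing n
φ(143) = 143 × (1 - 1/11) × (1 - 1/13) = 120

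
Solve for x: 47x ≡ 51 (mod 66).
x ≡ 39 (mod 66)

gcd(47, 66) = 1, which divides 51, so solutions exist.
Find 47^(-1) mod 66 by the extended Euclidean algorithm:
66 = 1 × 47 + 19  ⟹  19 = (1)·66 + (-1)·47
47 = 2 × 19 + 9  ⟹  9 = (-2)·66 + (3)·47
19 = 2 × 9 + 1  ⟹  1 = (5)·66 + (-7)·47
So (-7)·47 ≡ 1 (mod 66), i.e. 47^(-1) ≡ -7 ≡ 59 (mod 66).
x ≡ 59 × 51 = 3009 ≡ 39 (mod 66).
Check: 47 × 39 = 1833 ≡ 51 (mod 66).
Unique solution: x ≡ 39 (mod 66)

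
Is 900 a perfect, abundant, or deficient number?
abundant

Proper divisors of 900: sum = 1 + 2 + 3 + 4 + 5 + 6 + 9 + 10 + ... + 180 + 225 + 300 + 450 (26 divisors) = 1921
Since 1921 > 900, 900 is abundant.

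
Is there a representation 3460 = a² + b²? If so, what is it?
18² + 56² (a=18, b=56)

Factorization: 3460 = 2^2 × 5 × 173
By Fermat: n is sum of two squares iff every prime p ≡ 3 (mod 4) appears to even power.
All primes ≡ 3 (mod 4) appear to even power.
Search a = 0, 1, 2, … for 3460 - a² a perfect square: first hit at a = 18: 3460 - 324 = 3136 = 56².
3460 = 18² + 56² = 324 + 3136 ✓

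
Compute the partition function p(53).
329931

p(n) counts ways to write n as a sum of positive integers (order ignored).
Euler's pentagonal recurrence: p(k) = p(k-1) + p(k-2) - p(k-5) - p(k-7) + p(k-12) + p(k-15) - ... (offsets j(3j∓1)/2, signs ++--, p(0)=1, p(<0)=0).
DP table for k = 0..52: p(0)=1, p(1)=1, p(2)=2, p(3)=3, p(4)=5, p(5)=7, p(6)=11, p(7)=15, p(8)=22, p(9)=30, p(10)=42, p(11)=56, p(12)=77, p(13)=101, p(14)=135, p(15)=176, p(16)=231, p(17)=297, p(18)=385, p(19)=490, p(20)=627, p(21)=792, p(22)=1002, p(23)=1255, p(24)=1575, p(25)=1958, p(26)=2436, p(27)=3010, p(28)=3718, p(29)=4565, p(30)=5604, p(31)=6842, p(32)=8349, p(33)=10143, p(34)=12310, p(35)=14883, p(36)=17977, p(37)=21637, p(38)=26015, p(39)=31185, p(40)=37338, p(41)=44583, p(42)=53174, p(43)=63261, p(44)=75175, p(45)=89134, p(46)=105558, p(47)=124754, p(48)=147273, p(49)=173525, p(50)=204226, p(51)=239943, p(52)=281589.
Final step: p(53) = p(52) + p(51) - p(48) - p(46) + p(41) + p(38) - p(31) - p(27) + p(18) + p(13) - p(2)
= 281589 + 239943 - 147273 - 105558 + 44583 + 26015 - 6842 - 3010 + 385 + 101 - 2
= 329931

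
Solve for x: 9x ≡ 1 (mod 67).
15

gcd(9, 67) = 1, so the inverse exists.
Extended Euclidean algorithm on (67, 9):
67 = 7 × 9 + 4  ⟹  4 = (1)·67 + (-7)·9
9 = 2 × 4 + 1  ⟹  1 = (-2)·67 + (15)·9
So (15)·9 ≡ 1 (mod 67), i.e. 9^(-1) ≡ 15 (mod 67).
Check: 9 × 15 = 135 ≡ 1 (mod 67)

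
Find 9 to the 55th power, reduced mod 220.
89

Repeated squaring. Binary of 55 = 110111.
9^1 ≡ 9 (mod 220); 9^2 ≡ 81 (mod 220); 9^4 ≡ 181 (mod 220); 9^8 ≡ 201 (mod 220); 9^16 ≡ 141 (mod 220); 9^32 ≡ 81 (mod 220)
9^55 = 9^1 × 9^2 × 9^4 × 9^16 × 9^32 ≡ 89 (mod 220)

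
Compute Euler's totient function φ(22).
10

22 = 2 × 11
φ(n) = n × ∏(1 - 1/p) for each prime p dividing n
φ(22) = 22 × (1 - 1/2) × (1 - 1/11) = 10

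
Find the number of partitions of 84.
26543660

p(n) counts ways to write n as a sum of positive integers (order ignored).
Euler's pentagonal recurrence: p(k) = p(k-1) + p(k-2) - p(k-5) - p(k-7) + p(k-12) + p(k-15) - ... (offsets j(3j∓1)/2, signs ++--, p(0)=1, p(<0)=0).
DP table for k = 0..83: p(0)=1, p(1)=1, p(2)=2, p(3)=3, p(4)=5, p(5)=7, p(6)=11, p(7)=15, p(8)=22, p(9)=30, p(10)=42, p(11)=56, p(12)=77, p(13)=101, p(14)=135, p(15)=176, p(16)=231, p(17)=297, p(18)=385, p(19)=490, p(20)=627, p(21)=792, p(22)=1002, p(23)=1255, p(24)=1575, p(25)=1958, p(26)=2436, p(27)=3010, p(28)=3718, p(29)=4565, p(30)=5604, p(31)=6842, p(32)=8349, p(33)=10143, p(34)=12310, p(35)=14883, p(36)=17977, p(37)=21637, p(38)=26015, p(39)=31185, p(40)=37338, p(41)=44583, p(42)=53174, p(43)=63261, p(44)=75175, p(45)=89134, p(46)=105558, p(47)=124754, p(48)=147273, p(49)=173525, p(50)=204226, p(51)=239943, p(52)=281589, p(53)=329931, p(54)=386155, p(55)=451276, p(56)=526823, p(57)=614154, p(58)=715220, p(59)=831820, p(60)=966467, p(61)=1121505, p(62)=1300156, p(63)=1505499, p(64)=1741630, p(65)=2012558, p(66)=2323520, p(67)=2679689, p(68)=3087735, p(69)=3554345, p(70)=4087968, p(71)=4697205, p(72)=5392783, p(73)=6185689, p(74)=7089500, p(75)=8118264, p(76)=9289091, p(77)=10619863, p(78)=12132164, p(79)=13848650, p(80)=15796476, p(81)=18004327, p(82)=20506255, p(83)=23338469.
Final step: p(84) = p(83) + p(82) - p(79) - p(77) + p(72) + p(69) - p(62) - p(58) + p(49) + p(44) - p(33) - p(27) + p(14) + p(7)
= 23338469 + 20506255 - 13848650 - 10619863 + 5392783 + 3554345 - 1300156 - 715220 + 173525 + 75175 - 10143 - 3010 + 135 + 15
= 26543660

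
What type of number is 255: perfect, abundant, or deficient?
deficient

Proper divisors of 255: sum = 1 + 3 + 5 + 15 + 17 + 51 + 85 = 177
Since 177 < 255, 255 is deficient.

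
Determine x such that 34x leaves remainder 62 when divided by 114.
x ≡ 32 (mod 57)

gcd(34, 114) = 2, which divides 62, so solutions exist.
Divide through by 2: 17x ≡ 31 (mod 57).
Find 17^(-1) mod 57 by the extended Euclidean algorithm:
57 = 3 × 17 + 6  ⟹  6 = (1)·57 + (-3)·17
17 = 2 × 6 + 5  ⟹  5 = (-2)·57 + (7)·17
6 = 1 × 5 + 1  ⟹  1 = (3)·57 + (-10)·17
So (-10)·17 ≡ 1 (mod 57), i.e. 17^(-1) ≡ -10 ≡ 47 (mod 57).
x ≡ 47 × 31 = 1457 ≡ 32 (mod 57).
Check: 34 × 32 = 1088 ≡ 62 (mod 114).
x ≡ 32 (mod 57), giving 2 solutions mod 114.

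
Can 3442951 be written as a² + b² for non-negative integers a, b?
Not possible

Factorization: 3442951 = 151^3
By Fermat: n is sum of two squares iff every prime p ≡ 3 (mod 4) appears to even power.
Prime(s) ≡ 3 (mod 4) with odd exponent: [(151, 3)]
Therefore 3442951 cannot be expressed as a² + b².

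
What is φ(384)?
128

384 = 2^7 × 3
φ(n) = n × ∏(1 - 1/p) for each prime p dividing n
φ(384) = 384 × (1 - 1/2) × (1 - 1/3) = 128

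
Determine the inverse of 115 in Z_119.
89

gcd(115, 119) = 1, so the inverse exists.
Extended Euclidean algorithm on (119, 115):
119 = 1 × 115 + 4  ⟹  4 = (1)·119 + (-1)·115
115 = 28 × 4 + 3  ⟹  3 = (-28)·119 + (29)·115
4 = 1 × 3 + 1  ⟹  1 = (29)·119 + (-30)·115
So (-30)·115 ≡ 1 (mod 119), i.e. 115^(-1) ≡ -30 ≡ 89 (mod 119).
Check: 115 × 89 = 10235 ≡ 1 (mod 119)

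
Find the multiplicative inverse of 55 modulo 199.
76

gcd(55, 199) = 1, so the inverse exists.
Extended Euclidean algorithm on (199, 55):
199 = 3 × 55 + 34  ⟹  34 = (1)·199 + (-3)·55
55 = 1 × 34 + 21  ⟹  21 = (-1)·199 + (4)·55
34 = 1 × 21 + 13  ⟹  13 = (2)·199 + (-7)·55
21 = 1 × 13 + 8  ⟹  8 = (-3)·199 + (11)·55
13 = 1 × 8 + 5  ⟹  5 = (5)·199 + (-18)·55
8 = 1 × 5 + 3  ⟹  3 = (-8)·199 + (29)·55
5 = 1 × 3 + 2  ⟹  2 = (13)·199 + (-47)·55
3 = 1 × 2 + 1  ⟹  1 = (-21)·199 + (76)·55
So (76)·55 ≡ 1 (mod 199), i.e. 55^(-1) ≡ 76 (mod 199).
Check: 55 × 76 = 4180 ≡ 1 (mod 199)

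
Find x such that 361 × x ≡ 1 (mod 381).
19

gcd(361, 381) = 1, so the inverse exists.
Extended Euclidean algorithm on (381, 361):
381 = 1 × 361 + 20  ⟹  20 = (1)·381 + (-1)·361
361 = 18 × 20 + 1  ⟹  1 = (-18)·381 + (19)·361
So (19)·361 ≡ 1 (mod 381), i.e. 361^(-1) ≡ 19 (mod 381).
Check: 361 × 19 = 6859 ≡ 1 (mod 381)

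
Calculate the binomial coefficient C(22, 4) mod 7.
0

Using Lucas' theorem:
Write n=22 and k=4 in base 7:
n in base 7: [3, 1]
k in base 7: [0, 4]
C(22,4) mod 7 = ∏ C(n_i, k_i) mod 7
Digit binomials (mod 7): C(3,0) = 1; C(1,4) = 0 (k_i > n_i)
Product: 1 × 0 = 0 ≡ 0 (mod 7)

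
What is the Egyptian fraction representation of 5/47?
1/10 + 1/157 + 1/73790

Greedy algorithm:
5/47: ceiling(47/5) = 10, use 1/10
3/470: ceiling(470/3) = 157, use 1/157
1/73790: ceiling(73790/1) = 73790, use 1/73790
Result: 5/47 = 1/10 + 1/157 + 1/73790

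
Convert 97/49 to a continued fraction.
[1; 1, 48]

Euclidean algorithm steps:
97 = 1 × 49 + 48
49 = 1 × 48 + 1
48 = 48 × 1 + 0
Continued fraction: [1; 1, 48]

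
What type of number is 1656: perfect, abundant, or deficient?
abundant

Proper divisors of 1656: sum = 1 + 2 + 3 + 4 + 6 + 8 + 9 + 12 + ... + 276 + 414 + 552 + 828 (23 divisors) = 3024
Since 3024 > 1656, 1656 is abundant.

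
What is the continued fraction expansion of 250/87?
[2; 1, 6, 1, 10]

Euclidean algorithm steps:
250 = 2 × 87 + 76
87 = 1 × 76 + 11
76 = 6 × 11 + 10
11 = 1 × 10 + 1
10 = 10 × 1 + 0
Continued fraction: [2; 1, 6, 1, 10]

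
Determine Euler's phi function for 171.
108

171 = 3^2 × 19
φ(n) = n × ∏(1 - 1/p) for each prime p dividing n
φ(171) = 171 × (1 - 1/3) × (1 - 1/19) = 108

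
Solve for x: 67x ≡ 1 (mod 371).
72

gcd(67, 371) = 1, so the inverse exists.
Extended Euclidean algorithm on (371, 67):
371 = 5 × 67 + 36  ⟹  36 = (1)·371 + (-5)·67
67 = 1 × 36 + 31  ⟹  31 = (-1)·371 + (6)·67
36 = 1 × 31 + 5  ⟹  5 = (2)·371 + (-11)·67
31 = 6 × 5 + 1  ⟹  1 = (-13)·371 + (72)·67
So (72)·67 ≡ 1 (mod 371), i.e. 67^(-1) ≡ 72 (mod 371).
Check: 67 × 72 = 4824 ≡ 1 (mod 371)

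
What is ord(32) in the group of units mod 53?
52

53 is prime, so ord(32) divides φ(53) = 52.
Divisors of 52: 1, 2, 4, 13, 26, 52.
Repeated squaring: 32^1 ≡ 32, 32^2 ≡ 17, 32^4 ≡ 24, 32^8 ≡ 46, 32^16 ≡ 49, 32^32 ≡ 16 (mod 53).
Test 32^d mod 53 for each divisor d in increasing order:
32^1 ≡ 32
32^2 ≡ 17
32^4 ≡ 24
32^13 = 32^8·32^4·32^1 ≡ 30
32^26 = 32^16·32^8·32^2 ≡ 52
32^52 = 32^32·32^16·32^4 ≡ 1  ← first divisor giving 1
The order is 52.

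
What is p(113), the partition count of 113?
851376628

p(n) counts ways to write n as a sum of positive integers (order ignored).
Euler's pentagonal recurrence: p(k) = p(k-1) + p(k-2) - p(k-5) - p(k-7) + p(k-12) + p(k-15) - ... (offsets j(3j∓1)/2, signs ++--, p(0)=1, p(<0)=0).
DP table for k = 0..112: p(0)=1, p(1)=1, p(2)=2, p(3)=3, p(4)=5, p(5)=7, p(6)=11, p(7)=15, p(8)=22, p(9)=30, p(10)=42, p(11)=56, p(12)=77, p(13)=101, p(14)=135, p(15)=176, p(16)=231, p(17)=297, p(18)=385, p(19)=490, p(20)=627, p(21)=792, p(22)=1002, p(23)=1255, p(24)=1575, p(25)=1958, p(26)=2436, p(27)=3010, p(28)=3718, p(29)=4565, p(30)=5604, p(31)=6842, p(32)=8349, p(33)=10143, p(34)=12310, p(35)=14883, p(36)=17977, p(37)=21637, p(38)=26015, p(39)=31185, p(40)=37338, p(41)=44583, p(42)=53174, p(43)=63261, p(44)=75175, p(45)=89134, p(46)=105558, p(47)=124754, p(48)=147273, p(49)=173525, p(50)=204226, p(51)=239943, p(52)=281589, p(53)=329931, p(54)=386155, p(55)=451276, p(56)=526823, p(57)=614154, p(58)=715220, p(59)=831820, p(60)=966467, p(61)=1121505, p(62)=1300156, p(63)=1505499, p(64)=1741630, p(65)=2012558, p(66)=2323520, p(67)=2679689, p(68)=3087735, p(69)=3554345, p(70)=4087968, p(71)=4697205, p(72)=5392783, p(73)=6185689, p(74)=7089500, p(75)=8118264, p(76)=9289091, p(77)=10619863, p(78)=12132164, p(79)=13848650, p(80)=15796476, p(81)=18004327, p(82)=20506255, p(83)=23338469, p(84)=26543660, p(85)=30167357, p(86)=34262962, p(87)=38887673, p(88)=44108109, p(89)=49995925, p(90)=56634173, p(91)=64112359, p(92)=72533807, p(93)=82010177, p(94)=92669720, p(95)=104651419, p(96)=118114304, p(97)=133230930, p(98)=150198136, p(99)=169229875, p(100)=190569292, p(101)=214481126, p(102)=241265379, p(103)=271248950, p(104)=304801365, p(105)=342325709, p(106)=384276336, p(107)=431149389, p(108)=483502844, p(109)=541946240, p(110)=607163746, p(111)=679903203, p(112)=761002156.
Final step: p(113) = p(112) + p(111) - p(108) - p(106) + p(101) + p(98) - p(91) - p(87) + p(78) + p(73) - p(62) - p(56) + p(43) + p(36) - p(21) - p(13)
= 761002156 + 679903203 - 483502844 - 384276336 + 214481126 + 150198136 - 64112359 - 38887673 + 12132164 + 6185689 - 1300156 - 526823 + 63261 + 17977 - 792 - 101
= 851376628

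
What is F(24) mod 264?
168

Matrix identity: Q^n = [[F_(n+1), F_n], [F_n, F_(n-1)]] with Q = [[1,1],[1,0]].
n = 24 = 11000₂. Square-and-multiply, entries mod 264:
Q^1 = [[1,1],[1,0]]
Q^3 = (Q^1)²·Q = [[3,2],[2,1]]
Q^6 = (Q^3)² = [[13,8],[8,5]]
Q^12 = (Q^6)² = [[233,144],[144,89]]
Q^24 = (Q^12)² = [[49,168],[168,145]]
F_24 mod 264 = Q^24[0][1] = 168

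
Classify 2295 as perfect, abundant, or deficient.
deficient

Proper divisors of 2295: sum = 1 + 3 + 5 + 9 + 15 + 17 + 27 + 45 + 51 + 85 + 135 + 153 + 255 + 459 + 765 = 2025
Since 2025 < 2295, 2295 is deficient.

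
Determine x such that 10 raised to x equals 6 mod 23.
6

Baby-step giant-step with step n = ⌈√23⌉ = 5.
Baby steps 10^j mod 23 (j:value) for j=0..4: 0:1, 1:10, 2:8, 3:11, 4:18.
Giant-step multiplier: 10^(-5) ≡ 10^(22-5) = 10^17 ≡ 17 (mod 23).
Giant steps γ_i = 6·17^i mod 23: γ_0=6, γ_1=10 (in table at j=1).
x = i·n + j = 1·5 + 1 = 6.
Check: 10^6 ≡ 6 (mod 23).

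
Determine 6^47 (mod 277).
135

Repeated squaring. Binary of 47 = 101111.
6^1 ≡ 6 (mod 277); 6^2 ≡ 36 (mod 277); 6^4 ≡ 188 (mod 277); 6^8 ≡ 165 (mod 277); 6^16 ≡ 79 (mod 277); 6^32 ≡ 147 (mod 277)
6^47 = 6^1 × 6^2 × 6^4 × 6^8 × 6^32 ≡ 135 (mod 277)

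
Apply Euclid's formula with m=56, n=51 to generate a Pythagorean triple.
(535, 5712, 5737)

Euclid's formula: a = m² - n², b = 2mn, c = m² + n²
m = 56, n = 51
a = 56² - 51² = 3136 - 2601 = 535
b = 2 × 56 × 51 = 5712
c = 56² + 51² = 3136 + 2601 = 5737
Verification: 535² + 5712² = 286225 + 32626944 = 32913169 = 5737² ✓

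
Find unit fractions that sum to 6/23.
1/4 + 1/92

Greedy algorithm:
6/23: ceiling(23/6) = 4, use 1/4
1/92: ceiling(92/1) = 92, use 1/92
Result: 6/23 = 1/4 + 1/92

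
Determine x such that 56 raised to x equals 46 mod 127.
79

Baby-step giant-step with step n = ⌈√127⌉ = 12.
Baby steps 56^j mod 127 (j:value) for j=0..11: 0:1, 1:56, 2:88, 3:102, 4:124, 5:86, 6:117, 7:75, 8:9, 9:123, 10:30, 11:29.
Giant-step multiplier: 56^(-12) ≡ 56^(126-12) = 56^114 ≡ 47 (mod 127).
Giant steps γ_i = 46·47^i mod 127: γ_0=46, γ_1=3, γ_2=14, γ_3=23, γ_4=65, γ_5=7, γ_6=75 (in table at j=7).
x = i·n + j = 6·12 + 7 = 79.
Check: 56^79 ≡ 46 (mod 127).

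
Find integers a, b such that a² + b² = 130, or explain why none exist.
3² + 11² (a=3, b=11)

Factorization: 130 = 2 × 5 × 13
By Fermat: n is sum of two squares iff every prime p ≡ 3 (mod 4) appears to even power.
All primes ≡ 3 (mod 4) appear to even power.
Search a = 0, 1, 2, … for 130 - a² a perfect square: first hit at a = 3: 130 - 9 = 121 = 11².
130 = 3² + 11² = 9 + 121 ✓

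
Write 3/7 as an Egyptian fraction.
1/3 + 1/11 + 1/231

Greedy algorithm:
3/7: ceiling(7/3) = 3, use 1/3
2/21: ceiling(21/2) = 11, use 1/11
1/231: ceiling(231/1) = 231, use 1/231
Result: 3/7 = 1/3 + 1/11 + 1/231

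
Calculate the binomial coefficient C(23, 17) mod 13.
2

Using Lucas' theorem:
Write n=23 and k=17 in base 13:
n in base 13: [1, 10]
k in base 13: [1, 4]
C(23,17) mod 13 = ∏ C(n_i, k_i) mod 13
Digit binomials (mod 13): C(1,1) = 1; C(10,4) = 210 ≡ 2
Product: 1 × 2 = 2 ≡ 2 (mod 13)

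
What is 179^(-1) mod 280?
219

gcd(179, 280) = 1, so the inverse exists.
Extended Euclidean algorithm on (280, 179):
280 = 1 × 179 + 101  ⟹  101 = (1)·280 + (-1)·179
179 = 1 × 101 + 78  ⟹  78 = (-1)·280 + (2)·179
101 = 1 × 78 + 23  ⟹  23 = (2)·280 + (-3)·179
78 = 3 × 23 + 9  ⟹  9 = (-7)·280 + (11)·179
23 = 2 × 9 + 5  ⟹  5 = (16)·280 + (-25)·179
9 = 1 × 5 + 4  ⟹  4 = (-23)·280 + (36)·179
5 = 1 × 4 + 1  ⟹  1 = (39)·280 + (-61)·179
So (-61)·179 ≡ 1 (mod 280), i.e. 179^(-1) ≡ -61 ≡ 219 (mod 280).
Check: 179 × 219 = 39201 ≡ 1 (mod 280)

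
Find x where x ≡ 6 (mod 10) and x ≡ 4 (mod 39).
316

Using Chinese Remainder Theorem:
M = 10 × 39 = 390
M1 = 39, M2 = 10
y1 = 39^(-1) mod 10 = 9
y2 = 10^(-1) mod 39 = 4
x = (6×39×9 + 4×10×4) mod 390 = 316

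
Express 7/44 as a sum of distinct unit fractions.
1/7 + 1/62 + 1/9548

Greedy algorithm:
7/44: ceiling(44/7) = 7, use 1/7
5/308: ceiling(308/5) = 62, use 1/62
1/9548: ceiling(9548/1) = 9548, use 1/9548
Result: 7/44 = 1/7 + 1/62 + 1/9548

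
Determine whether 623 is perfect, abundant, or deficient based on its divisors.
deficient

Proper divisors of 623: sum = 1 + 7 + 89 = 97
Since 97 < 623, 623 is deficient.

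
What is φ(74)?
36

74 = 2 × 37
φ(n) = n × ∏(1 - 1/p) for each prime p dividing n
φ(74) = 74 × (1 - 1/2) × (1 - 1/37) = 36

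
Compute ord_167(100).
83

167 is prime, so ord(100) divides φ(167) = 166.
Divisors of 166: 1, 2, 83, 166.
Repeated squaring: 100^1 ≡ 100, 100^2 ≡ 147, 100^4 ≡ 66, 100^8 ≡ 14, 100^16 ≡ 29, 100^32 ≡ 6, 100^64 ≡ 36, 100^128 ≡ 127 (mod 167).
Test 100^d mod 167 for each divisor d in increasing order:
100^1 ≡ 100
100^2 ≡ 147
100^83 = 100^64·100^16·100^2·100^1 ≡ 1  ← first divisor giving 1
The order is 83.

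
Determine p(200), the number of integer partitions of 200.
3972999029388

p(n) counts ways to write n as a sum of positive integers (order ignored).
Euler's pentagonal recurrence: p(k) = p(k-1) + p(k-2) - p(k-5) - p(k-7) + p(k-12) + p(k-15) - ... (offsets j(3j∓1)/2, signs ++--, p(0)=1, p(<0)=0).
DP table for k = 0..199: p(0)=1, p(1)=1, p(2)=2, p(3)=3, p(4)=5, p(5)=7, p(6)=11, p(7)=15, p(8)=22, p(9)=30, p(10)=42, p(11)=56, p(12)=77, p(13)=101, p(14)=135, p(15)=176, p(16)=231, p(17)=297, p(18)=385, p(19)=490, p(20)=627, p(21)=792, p(22)=1002, p(23)=1255, p(24)=1575, p(25)=1958, p(26)=2436, p(27)=3010, p(28)=3718, p(29)=4565, p(30)=5604, p(31)=6842, p(32)=8349, p(33)=10143, p(34)=12310, p(35)=14883, p(36)=17977, p(37)=21637, p(38)=26015, p(39)=31185, p(40)=37338, p(41)=44583, p(42)=53174, p(43)=63261, p(44)=75175, p(45)=89134, p(46)=105558, p(47)=124754, p(48)=147273, p(49)=173525, p(50)=204226, p(51)=239943, p(52)=281589, p(53)=329931, p(54)=386155, p(55)=451276, p(56)=526823, p(57)=614154, p(58)=715220, p(59)=831820, p(60)=966467, p(61)=1121505, p(62)=1300156, p(63)=1505499, p(64)=1741630, p(65)=2012558, p(66)=2323520, p(67)=2679689, p(68)=3087735, p(69)=3554345, p(70)=4087968, p(71)=4697205, p(72)=5392783, p(73)=6185689, p(74)=7089500, p(75)=8118264, p(76)=9289091, p(77)=10619863, p(78)=12132164, p(79)=13848650, p(80)=15796476, p(81)=18004327, p(82)=20506255, p(83)=23338469, p(84)=26543660, p(85)=30167357, p(86)=34262962, p(87)=38887673, p(88)=44108109, p(89)=49995925, p(90)=56634173, p(91)=64112359, p(92)=72533807, p(93)=82010177, p(94)=92669720, p(95)=104651419, p(96)=118114304, p(97)=133230930, p(98)=150198136, p(99)=169229875, p(100)=190569292, p(101)=214481126, p(102)=241265379, p(103)=271248950, p(104)=304801365, p(105)=342325709, p(106)=384276336, p(107)=431149389, p(108)=483502844, p(109)=541946240, p(110)=607163746, p(111)=679903203, p(112)=761002156, p(113)=851376628, p(114)=952050665, p(115)=1064144451, p(116)=1188908248, p(117)=1327710076, p(118)=1482074143, p(119)=1653668665, p(120)=1844349560, p(121)=2056148051, p(122)=2291320912, p(123)=2552338241, p(124)=2841940500, p(125)=3163127352, p(126)=3519222692, p(127)=3913864295, p(128)=4351078600, p(129)=4835271870, p(130)=5371315400, p(131)=5964539504, p(132)=6620830889, p(133)=7346629512, p(134)=8149040695, p(135)=9035836076, p(136)=10015581680, p(137)=11097645016, p(138)=12292341831, p(139)=13610949895, p(140)=15065878135, p(141)=16670689208, p(142)=18440293320, p(143)=20390982757, p(144)=22540654445, p(145)=24908858009, p(146)=27517052599, p(147)=30388671978, p(148)=33549419497, p(149)=37027355200, p(150)=40853235313, p(151)=45060624582, p(152)=49686288421, p(153)=54770336324, p(154)=60356673280, p(155)=66493182097, p(156)=73232243759, p(157)=80630964769, p(158)=88751778802, p(159)=97662728555, p(160)=107438159466, p(161)=118159068427, p(162)=129913904637, p(163)=142798995930, p(164)=156919475295, p(165)=172389800255, p(166)=189334822579, p(167)=207890420102, p(168)=228204732751, p(169)=250438925115, p(170)=274768617130, p(171)=301384802048, p(172)=330495499613, p(173)=362326859895, p(174)=397125074750, p(175)=435157697830, p(176)=476715857290, p(177)=522115831195, p(178)=571701605655, p(179)=625846753120, p(180)=684957390936, p(181)=749474411781, p(182)=819876908323, p(183)=896684817527, p(184)=980462880430, p(185)=1071823774337, p(186)=1171432692373, p(187)=1280011042268, p(188)=1398341745571, p(189)=1527273599625, p(190)=1667727404093, p(191)=1820701100652, p(192)=1987276856363, p(193)=2168627105469, p(194)=2366022741845, p(195)=2580840212973, p(196)=2814570987591, p(197)=3068829878530, p(198)=3345365983698, p(199)=3646072432125.
Final step: p(200) = p(199) + p(198) - p(195) - p(193) + p(188) + p(185) - p(178) - p(174) + p(165) + p(160) - p(149) - p(143) + p(130) + p(123) - p(108) - p(100) + p(83) + p(74) - p(55) - p(45) + p(24) + p(13)
= 3646072432125 + 3345365983698 - 2580840212973 - 2168627105469 + 1398341745571 + 1071823774337 - 571701605655 - 397125074750 + 172389800255 + 107438159466 - 37027355200 - 20390982757 + 5371315400 + 2552338241 - 483502844 - 190569292 + 23338469 + 7089500 - 451276 - 89134 + 1575 + 101
= 3972999029388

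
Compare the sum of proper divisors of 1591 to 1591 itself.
deficient

Proper divisors of 1591: sum = 1 + 37 + 43 = 81
Since 81 < 1591, 1591 is deficient.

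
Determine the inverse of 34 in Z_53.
39

gcd(34, 53) = 1, so the inverse exists.
Extended Euclidean algorithm on (53, 34):
53 = 1 × 34 + 19  ⟹  19 = (1)·53 + (-1)·34
34 = 1 × 19 + 15  ⟹  15 = (-1)·53 + (2)·34
19 = 1 × 15 + 4  ⟹  4 = (2)·53 + (-3)·34
15 = 3 × 4 + 3  ⟹  3 = (-7)·53 + (11)·34
4 = 1 × 3 + 1  ⟹  1 = (9)·53 + (-14)·34
So (-14)·34 ≡ 1 (mod 53), i.e. 34^(-1) ≡ -14 ≡ 39 (mod 53).
Check: 34 × 39 = 1326 ≡ 1 (mod 53)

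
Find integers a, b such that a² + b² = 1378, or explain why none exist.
3² + 37² (a=3, b=37)

Factorization: 1378 = 2 × 13 × 53
By Fermat: n is sum of two squares iff every prime p ≡ 3 (mod 4) appears to even power.
All primes ≡ 3 (mod 4) appear to even power.
Search a = 0, 1, 2, … for 1378 - a² a perfect square: first hit at a = 3: 1378 - 9 = 1369 = 37².
1378 = 3² + 37² = 9 + 1369 ✓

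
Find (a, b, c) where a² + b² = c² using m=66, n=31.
(3395, 4092, 5317)

Euclid's formula: a = m² - n², b = 2mn, c = m² + n²
m = 66, n = 31
a = 66² - 31² = 4356 - 961 = 3395
b = 2 × 66 × 31 = 4092
c = 66² + 31² = 4356 + 961 = 5317
Verification: 3395² + 4092² = 11526025 + 16744464 = 28270489 = 5317² ✓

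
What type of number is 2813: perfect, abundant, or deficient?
deficient

Proper divisors of 2813: sum = 1 + 29 + 97 = 127
Since 127 < 2813, 2813 is deficient.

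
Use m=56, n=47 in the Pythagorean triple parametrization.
(927, 5264, 5345)

Euclid's formula: a = m² - n², b = 2mn, c = m² + n²
m = 56, n = 47
a = 56² - 47² = 3136 - 2209 = 927
b = 2 × 56 × 47 = 5264
c = 56² + 47² = 3136 + 2209 = 5345
Verification: 927² + 5264² = 859329 + 27709696 = 28569025 = 5345² ✓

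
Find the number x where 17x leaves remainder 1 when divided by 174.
41

gcd(17, 174) = 1, so the inverse exists.
Extended Euclidean algorithm on (174, 17):
174 = 10 × 17 + 4  ⟹  4 = (1)·174 + (-10)·17
17 = 4 × 4 + 1  ⟹  1 = (-4)·174 + (41)·17
So (41)·17 ≡ 1 (mod 174), i.e. 17^(-1) ≡ 41 (mod 174).
Check: 17 × 41 = 697 ≡ 1 (mod 174)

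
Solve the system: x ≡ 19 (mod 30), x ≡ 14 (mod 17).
439

Using Chinese Remainder Theorem:
M = 30 × 17 = 510
M1 = 17, M2 = 30
y1 = 17^(-1) mod 30 = 23
y2 = 30^(-1) mod 17 = 4
x = (19×17×23 + 14×30×4) mod 510 = 439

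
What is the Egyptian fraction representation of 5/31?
1/7 + 1/55 + 1/3979 + 1/23744683 + 1/1127619917796295

Greedy algorithm:
5/31: ceiling(31/5) = 7, use 1/7
4/217: ceiling(217/4) = 55, use 1/55
3/11935: ceiling(11935/3) = 3979, use 1/3979
2/47489365: ceiling(47489365/2) = 23744683, use 1/23744683
1/1127619917796295: ceiling(1127619917796295/1) = 1127619917796295, use 1/1127619917796295
Result: 5/31 = 1/7 + 1/55 + 1/3979 + 1/23744683 + 1/1127619917796295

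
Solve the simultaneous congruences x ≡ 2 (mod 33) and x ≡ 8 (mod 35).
1058

Using Chinese Remainder Theorem:
M = 33 × 35 = 1155
M1 = 35, M2 = 33
y1 = 35^(-1) mod 33 = 17
y2 = 33^(-1) mod 35 = 17
x = (2×35×17 + 8×33×17) mod 1155 = 1058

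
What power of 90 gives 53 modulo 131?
26

Baby-step giant-step with step n = ⌈√131⌉ = 12.
Baby steps 90^j mod 131 (j:value) for j=0..11: 0:1, 1:90, 2:109, 3:116, 4:91, 5:68, 6:94, 7:76, 8:28, 9:31, 10:39, 11:104.
Giant-step multiplier: 90^(-12) ≡ 90^(130-12) = 90^118 ≡ 20 (mod 131).
Giant steps γ_i = 53·20^i mod 131: γ_0=53, γ_1=12, γ_2=109 (in table at j=2).
x = i·n + j = 2·12 + 2 = 26.
Check: 90^26 ≡ 53 (mod 131).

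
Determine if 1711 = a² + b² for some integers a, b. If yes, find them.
Not possible

Factorization: 1711 = 29 × 59
By Fermat: n is sum of two squares iff every prime p ≡ 3 (mod 4) appears to even power.
Prime(s) ≡ 3 (mod 4) with odd exponent: [(59, 1)]
Therefore 1711 cannot be expressed as a² + b².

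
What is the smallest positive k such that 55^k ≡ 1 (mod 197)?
98

197 is prime, so ord(55) divides φ(197) = 196.
Divisors of 196: 1, 2, 4, 7, 14, 28, 49, 98, 196.
Repeated squaring: 55^1 ≡ 55, 55^2 ≡ 70, 55^4 ≡ 172, 55^8 ≡ 34, 55^16 ≡ 171, 55^32 ≡ 85, 55^64 ≡ 133, 55^128 ≡ 156 (mod 197).
Test 55^d mod 197 for each divisor d in increasing order:
55^1 ≡ 55
55^2 ≡ 70
55^4 ≡ 172
55^7 = 55^4·55^2·55^1 ≡ 83
55^14 = 55^8·55^4·55^2 ≡ 191
55^28 = 55^16·55^8·55^4 ≡ 36
55^49 = 55^32·55^16·55^1 ≡ 196
55^98 = 55^64·55^32·55^2 ≡ 1  ← first divisor giving 1
The order is 98.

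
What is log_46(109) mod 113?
48

Baby-step giant-step with step n = ⌈√113⌉ = 11.
Baby steps 46^j mod 113 (j:value) for j=0..10: 0:1, 1:46, 2:82, 3:43, 4:57, 5:23, 6:41, 7:78, 8:85, 9:68, 10:77.
Giant-step multiplier: 46^(-11) ≡ 46^(112-11) = 46^101 ≡ 29 (mod 113).
Giant steps γ_i = 109·29^i mod 113: γ_0=109, γ_1=110, γ_2=26, γ_3=76, γ_4=57 (in table at j=4).
x = i·n + j = 4·11 + 4 = 48.
Check: 46^48 ≡ 109 (mod 113).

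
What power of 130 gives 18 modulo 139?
17

Baby-step giant-step with step n = ⌈√139⌉ = 12.
Baby steps 130^j mod 139 (j:value) for j=0..11: 0:1, 1:130, 2:81, 3:105, 4:28, 5:26, 6:44, 7:21, 8:89, 9:33, 10:120, 11:32.
Giant-step multiplier: 130^(-12) ≡ 130^(138-12) = 130^126 ≡ 125 (mod 139).
Giant steps γ_i = 18·125^i mod 139: γ_0=18, γ_1=26 (in table at j=5).
x = i·n + j = 1·12 + 5 = 17.
Check: 130^17 ≡ 18 (mod 139).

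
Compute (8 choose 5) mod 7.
0

Using Lucas' theorem:
Write n=8 and k=5 in base 7:
n in base 7: [1, 1]
k in base 7: [0, 5]
C(8,5) mod 7 = ∏ C(n_i, k_i) mod 7
Digit binomials (mod 7): C(1,0) = 1; C(1,5) = 0 (k_i > n_i)
Product: 1 × 0 = 0 ≡ 0 (mod 7)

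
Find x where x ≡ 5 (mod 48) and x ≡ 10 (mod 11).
197

Using Chinese Remainder Theorem:
M = 48 × 11 = 528
M1 = 11, M2 = 48
y1 = 11^(-1) mod 48 = 35
y2 = 48^(-1) mod 11 = 3
x = (5×11×35 + 10×48×3) mod 528 = 197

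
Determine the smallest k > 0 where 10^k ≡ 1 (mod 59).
58

59 is prime, so ord(10) divides φ(59) = 58.
Divisors of 58: 1, 2, 29, 58.
Repeated squaring: 10^1 ≡ 10, 10^2 ≡ 41, 10^4 ≡ 29, 10^8 ≡ 15, 10^16 ≡ 48, 10^32 ≡ 3 (mod 59).
Test 10^d mod 59 for each divisor d in increasing order:
10^1 ≡ 10
10^2 ≡ 41
10^29 = 10^16·10^8·10^4·10^1 ≡ 58
10^58 = 10^32·10^16·10^8·10^2 ≡ 1  ← first divisor giving 1
The order is 58.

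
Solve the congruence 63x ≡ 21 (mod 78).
x ≡ 9 (mod 26)

gcd(63, 78) = 3, which divides 21, so solutions exist.
Divide through by 3: 21x ≡ 7 (mod 26).
Find 21^(-1) mod 26 by the extended Euclidean algorithm:
26 = 1 × 21 + 5  ⟹  5 = (1)·26 + (-1)·21
21 = 4 × 5 + 1  ⟹  1 = (-4)·26 + (5)·21
So (5)·21 ≡ 1 (mod 26), i.e. 21^(-1) ≡ 5 (mod 26).
x ≡ 5 × 7 = 35 ≡ 9 (mod 26).
Check: 63 × 9 = 567 ≡ 21 (mod 78).
x ≡ 9 (mod 26), giving 3 solutions mod 78.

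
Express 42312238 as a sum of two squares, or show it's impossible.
Not possible

Factorization: 42312238 = 2 × 37 × 83^3
By Fermat: n is sum of two squares iff every prime p ≡ 3 (mod 4) appears to even power.
Prime(s) ≡ 3 (mod 4) with odd exponent: [(83, 3)]
Therefore 42312238 cannot be expressed as a² + b².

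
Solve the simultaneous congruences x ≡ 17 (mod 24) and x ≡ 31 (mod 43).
977

Using Chinese Remainder Theorem:
M = 24 × 43 = 1032
M1 = 43, M2 = 24
y1 = 43^(-1) mod 24 = 19
y2 = 24^(-1) mod 43 = 9
x = (17×43×19 + 31×24×9) mod 1032 = 977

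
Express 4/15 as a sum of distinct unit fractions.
1/4 + 1/60

Greedy algorithm:
4/15: ceiling(15/4) = 4, use 1/4
1/60: ceiling(60/1) = 60, use 1/60
Result: 4/15 = 1/4 + 1/60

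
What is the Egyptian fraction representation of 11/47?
1/5 + 1/30 + 1/1410

Greedy algorithm:
11/47: ceiling(47/11) = 5, use 1/5
8/235: ceiling(235/8) = 30, use 1/30
1/1410: ceiling(1410/1) = 1410, use 1/1410
Result: 11/47 = 1/5 + 1/30 + 1/1410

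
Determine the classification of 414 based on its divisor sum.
abundant

Proper divisors of 414: sum = 1 + 2 + 3 + 6 + 9 + 18 + 23 + 46 + 69 + 138 + 207 = 522
Since 522 > 414, 414 is abundant.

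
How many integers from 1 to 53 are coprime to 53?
52

53 = 53
φ(n) = n × ∏(1 - 1/p) for each prime p dividing n
φ(53) = 53 × (1 - 1/53) = 52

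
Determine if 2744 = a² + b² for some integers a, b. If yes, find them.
Not possible

Factorization: 2744 = 2^3 × 7^3
By Fermat: n is sum of two squares iff every prime p ≡ 3 (mod 4) appears to even power.
Prime(s) ≡ 3 (mod 4) with odd exponent: [(7, 3)]
Therefore 2744 cannot be expressed as a² + b².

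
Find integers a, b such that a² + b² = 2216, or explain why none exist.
10² + 46² (a=10, b=46)

Factorization: 2216 = 2^3 × 277
By Fermat: n is sum of two squares iff every prime p ≡ 3 (mod 4) appears to even power.
All primes ≡ 3 (mod 4) appear to even power.
Search a = 0, 1, 2, … for 2216 - a² a perfect square: first hit at a = 10: 2216 - 100 = 2116 = 46².
2216 = 10² + 46² = 100 + 2116 ✓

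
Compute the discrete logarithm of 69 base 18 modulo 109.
77

Baby-step giant-step with step n = ⌈√109⌉ = 11.
Baby steps 18^j mod 109 (j:value) for j=0..10: 0:1, 1:18, 2:106, 3:55, 4:9, 5:53, 6:82, 7:59, 8:81, 9:41, 10:84.
Giant-step multiplier: 18^(-11) ≡ 18^(108-11) = 18^97 ≡ 70 (mod 109).
Giant steps γ_i = 69·70^i mod 109: γ_0=69, γ_1=34, γ_2=91, γ_3=48, γ_4=90, γ_5=87, γ_6=95, γ_7=1 (in table at j=0).
x = i·n + j = 7·11 + 0 = 77.
Check: 18^77 ≡ 69 (mod 109).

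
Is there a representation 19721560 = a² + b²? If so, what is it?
Not possible

Factorization: 19721560 = 2^3 × 5 × 79^3
By Fermat: n is sum of two squares iff every prime p ≡ 3 (mod 4) appears to even power.
Prime(s) ≡ 3 (mod 4) with odd exponent: [(79, 3)]
Therefore 19721560 cannot be expressed as a² + b².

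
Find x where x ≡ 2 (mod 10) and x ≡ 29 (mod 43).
72

Using Chinese Remainder Theorem:
M = 10 × 43 = 430
M1 = 43, M2 = 10
y1 = 43^(-1) mod 10 = 7
y2 = 10^(-1) mod 43 = 13
x = (2×43×7 + 29×10×13) mod 430 = 72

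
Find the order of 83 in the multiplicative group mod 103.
51

103 is prime, so ord(83) divides φ(103) = 102.
Divisors of 102: 1, 2, 3, 6, 17, 34, 51, 102.
Repeated squaring: 83^1 ≡ 83, 83^2 ≡ 91, 83^4 ≡ 41, 83^8 ≡ 33, 83^16 ≡ 59, 83^32 ≡ 82, 83^64 ≡ 29 (mod 103).
Test 83^d mod 103 for each divisor d in increasing order:
83^1 ≡ 83
83^2 ≡ 91
83^3 = 83^2·83^1 ≡ 34
83^6 = 83^4·83^2 ≡ 23
83^17 = 83^16·83^1 ≡ 56
83^34 = 83^32·83^2 ≡ 46
83^51 = 83^32·83^16·83^2·83^1 ≡ 1  ← first divisor giving 1
The order is 51.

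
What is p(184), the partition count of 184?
980462880430

p(n) counts ways to write n as a sum of positive integers (order ignored).
Euler's pentagonal recurrence: p(k) = p(k-1) + p(k-2) - p(k-5) - p(k-7) + p(k-12) + p(k-15) - ... (offsets j(3j∓1)/2, signs ++--, p(0)=1, p(<0)=0).
DP table for k = 0..183: p(0)=1, p(1)=1, p(2)=2, p(3)=3, p(4)=5, p(5)=7, p(6)=11, p(7)=15, p(8)=22, p(9)=30, p(10)=42, p(11)=56, p(12)=77, p(13)=101, p(14)=135, p(15)=176, p(16)=231, p(17)=297, p(18)=385, p(19)=490, p(20)=627, p(21)=792, p(22)=1002, p(23)=1255, p(24)=1575, p(25)=1958, p(26)=2436, p(27)=3010, p(28)=3718, p(29)=4565, p(30)=5604, p(31)=6842, p(32)=8349, p(33)=10143, p(34)=12310, p(35)=14883, p(36)=17977, p(37)=21637, p(38)=26015, p(39)=31185, p(40)=37338, p(41)=44583, p(42)=53174, p(43)=63261, p(44)=75175, p(45)=89134, p(46)=105558, p(47)=124754, p(48)=147273, p(49)=173525, p(50)=204226, p(51)=239943, p(52)=281589, p(53)=329931, p(54)=386155, p(55)=451276, p(56)=526823, p(57)=614154, p(58)=715220, p(59)=831820, p(60)=966467, p(61)=1121505, p(62)=1300156, p(63)=1505499, p(64)=1741630, p(65)=2012558, p(66)=2323520, p(67)=2679689, p(68)=3087735, p(69)=3554345, p(70)=4087968, p(71)=4697205, p(72)=5392783, p(73)=6185689, p(74)=7089500, p(75)=8118264, p(76)=9289091, p(77)=10619863, p(78)=12132164, p(79)=13848650, p(80)=15796476, p(81)=18004327, p(82)=20506255, p(83)=23338469, p(84)=26543660, p(85)=30167357, p(86)=34262962, p(87)=38887673, p(88)=44108109, p(89)=49995925, p(90)=56634173, p(91)=64112359, p(92)=72533807, p(93)=82010177, p(94)=92669720, p(95)=104651419, p(96)=118114304, p(97)=133230930, p(98)=150198136, p(99)=169229875, p(100)=190569292, p(101)=214481126, p(102)=241265379, p(103)=271248950, p(104)=304801365, p(105)=342325709, p(106)=384276336, p(107)=431149389, p(108)=483502844, p(109)=541946240, p(110)=607163746, p(111)=679903203, p(112)=761002156, p(113)=851376628, p(114)=952050665, p(115)=1064144451, p(116)=1188908248, p(117)=1327710076, p(118)=1482074143, p(119)=1653668665, p(120)=1844349560, p(121)=2056148051, p(122)=2291320912, p(123)=2552338241, p(124)=2841940500, p(125)=3163127352, p(126)=3519222692, p(127)=3913864295, p(128)=4351078600, p(129)=4835271870, p(130)=5371315400, p(131)=5964539504, p(132)=6620830889, p(133)=7346629512, p(134)=8149040695, p(135)=9035836076, p(136)=10015581680, p(137)=11097645016, p(138)=12292341831, p(139)=13610949895, p(140)=15065878135, p(141)=16670689208, p(142)=18440293320, p(143)=20390982757, p(144)=22540654445, p(145)=24908858009, p(146)=27517052599, p(147)=30388671978, p(148)=33549419497, p(149)=37027355200, p(150)=40853235313, p(151)=45060624582, p(152)=49686288421, p(153)=54770336324, p(154)=60356673280, p(155)=66493182097, p(156)=73232243759, p(157)=80630964769, p(158)=88751778802, p(159)=97662728555, p(160)=107438159466, p(161)=118159068427, p(162)=129913904637, p(163)=142798995930, p(164)=156919475295, p(165)=172389800255, p(166)=189334822579, p(167)=207890420102, p(168)=228204732751, p(169)=250438925115, p(170)=274768617130, p(171)=301384802048, p(172)=330495499613, p(173)=362326859895, p(174)=397125074750, p(175)=435157697830, p(176)=476715857290, p(177)=522115831195, p(178)=571701605655, p(179)=625846753120, p(180)=684957390936, p(181)=749474411781, p(182)=819876908323, p(183)=896684817527.
Final step: p(184) = p(183) + p(182) - p(179) - p(177) + p(172) + p(169) - p(162) - p(158) + p(149) + p(144) - p(133) - p(127) + p(114) + p(107) - p(92) - p(84) + p(67) + p(58) - p(39) - p(29) + p(8)
= 896684817527 + 819876908323 - 625846753120 - 522115831195 + 330495499613 + 250438925115 - 129913904637 - 88751778802 + 37027355200 + 22540654445 - 7346629512 - 3913864295 + 952050665 + 431149389 - 72533807 - 26543660 + 2679689 + 715220 - 31185 - 4565 + 22
= 980462880430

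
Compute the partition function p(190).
1667727404093

p(n) counts ways to write n as a sum of positive integers (order ignored).
Euler's pentagonal recurrence: p(k) = p(k-1) + p(k-2) - p(k-5) - p(k-7) + p(k-12) + p(k-15) - ... (offsets j(3j∓1)/2, signs ++--, p(0)=1, p(<0)=0).
DP table for k = 0..189: p(0)=1, p(1)=1, p(2)=2, p(3)=3, p(4)=5, p(5)=7, p(6)=11, p(7)=15, p(8)=22, p(9)=30, p(10)=42, p(11)=56, p(12)=77, p(13)=101, p(14)=135, p(15)=176, p(16)=231, p(17)=297, p(18)=385, p(19)=490, p(20)=627, p(21)=792, p(22)=1002, p(23)=1255, p(24)=1575, p(25)=1958, p(26)=2436, p(27)=3010, p(28)=3718, p(29)=4565, p(30)=5604, p(31)=6842, p(32)=8349, p(33)=10143, p(34)=12310, p(35)=14883, p(36)=17977, p(37)=21637, p(38)=26015, p(39)=31185, p(40)=37338, p(41)=44583, p(42)=53174, p(43)=63261, p(44)=75175, p(45)=89134, p(46)=105558, p(47)=124754, p(48)=147273, p(49)=173525, p(50)=204226, p(51)=239943, p(52)=281589, p(53)=329931, p(54)=386155, p(55)=451276, p(56)=526823, p(57)=614154, p(58)=715220, p(59)=831820, p(60)=966467, p(61)=1121505, p(62)=1300156, p(63)=1505499, p(64)=1741630, p(65)=2012558, p(66)=2323520, p(67)=2679689, p(68)=3087735, p(69)=3554345, p(70)=4087968, p(71)=4697205, p(72)=5392783, p(73)=6185689, p(74)=7089500, p(75)=8118264, p(76)=9289091, p(77)=10619863, p(78)=12132164, p(79)=13848650, p(80)=15796476, p(81)=18004327, p(82)=20506255, p(83)=23338469, p(84)=26543660, p(85)=30167357, p(86)=34262962, p(87)=38887673, p(88)=44108109, p(89)=49995925, p(90)=56634173, p(91)=64112359, p(92)=72533807, p(93)=82010177, p(94)=92669720, p(95)=104651419, p(96)=118114304, p(97)=133230930, p(98)=150198136, p(99)=169229875, p(100)=190569292, p(101)=214481126, p(102)=241265379, p(103)=271248950, p(104)=304801365, p(105)=342325709, p(106)=384276336, p(107)=431149389, p(108)=483502844, p(109)=541946240, p(110)=607163746, p(111)=679903203, p(112)=761002156, p(113)=851376628, p(114)=952050665, p(115)=1064144451, p(116)=1188908248, p(117)=1327710076, p(118)=1482074143, p(119)=1653668665, p(120)=1844349560, p(121)=2056148051, p(122)=2291320912, p(123)=2552338241, p(124)=2841940500, p(125)=3163127352, p(126)=3519222692, p(127)=3913864295, p(128)=4351078600, p(129)=4835271870, p(130)=5371315400, p(131)=5964539504, p(132)=6620830889, p(133)=7346629512, p(134)=8149040695, p(135)=9035836076, p(136)=10015581680, p(137)=11097645016, p(138)=12292341831, p(139)=13610949895, p(140)=15065878135, p(141)=16670689208, p(142)=18440293320, p(143)=20390982757, p(144)=22540654445, p(145)=24908858009, p(146)=27517052599, p(147)=30388671978, p(148)=33549419497, p(149)=37027355200, p(150)=40853235313, p(151)=45060624582, p(152)=49686288421, p(153)=54770336324, p(154)=60356673280, p(155)=66493182097, p(156)=73232243759, p(157)=80630964769, p(158)=88751778802, p(159)=97662728555, p(160)=107438159466, p(161)=118159068427, p(162)=129913904637, p(163)=142798995930, p(164)=156919475295, p(165)=172389800255, p(166)=189334822579, p(167)=207890420102, p(168)=228204732751, p(169)=250438925115, p(170)=274768617130, p(171)=301384802048, p(172)=330495499613, p(173)=362326859895, p(174)=397125074750, p(175)=435157697830, p(176)=476715857290, p(177)=522115831195, p(178)=571701605655, p(179)=625846753120, p(180)=684957390936, p(181)=749474411781, p(182)=819876908323, p(183)=896684817527, p(184)=980462880430, p(185)=1071823774337, p(186)=1171432692373, p(187)=1280011042268, p(188)=1398341745571, p(189)=1527273599625.
Final step: p(190) = p(189) + p(188) - p(185) - p(183) + p(178) + p(175) - p(168) - p(164) + p(155) + p(150) - p(139) - p(133) + p(120) + p(113) - p(98) - p(90) + p(73) + p(64) - p(45) - p(35) + p(14) + p(3)
= 1527273599625 + 1398341745571 - 1071823774337 - 896684817527 + 571701605655 + 435157697830 - 228204732751 - 156919475295 + 66493182097 + 40853235313 - 13610949895 - 7346629512 + 1844349560 + 851376628 - 150198136 - 56634173 + 6185689 + 1741630 - 89134 - 14883 + 135 + 3
= 1667727404093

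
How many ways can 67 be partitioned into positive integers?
2679689

p(n) counts ways to write n as a sum of positive integers (order ignored).
Euler's pentagonal recurrence: p(k) = p(k-1) + p(k-2) - p(k-5) - p(k-7) + p(k-12) + p(k-15) - ... (offsets j(3j∓1)/2, signs ++--, p(0)=1, p(<0)=0).
DP table for k = 0..66: p(0)=1, p(1)=1, p(2)=2, p(3)=3, p(4)=5, p(5)=7, p(6)=11, p(7)=15, p(8)=22, p(9)=30, p(10)=42, p(11)=56, p(12)=77, p(13)=101, p(14)=135, p(15)=176, p(16)=231, p(17)=297, p(18)=385, p(19)=490, p(20)=627, p(21)=792, p(22)=1002, p(23)=1255, p(24)=1575, p(25)=1958, p(26)=2436, p(27)=3010, p(28)=3718, p(29)=4565, p(30)=5604, p(31)=6842, p(32)=8349, p(33)=10143, p(34)=12310, p(35)=14883, p(36)=17977, p(37)=21637, p(38)=26015, p(39)=31185, p(40)=37338, p(41)=44583, p(42)=53174, p(43)=63261, p(44)=75175, p(45)=89134, p(46)=105558, p(47)=124754, p(48)=147273, p(49)=173525, p(50)=204226, p(51)=239943, p(52)=281589, p(53)=329931, p(54)=386155, p(55)=451276, p(56)=526823, p(57)=614154, p(58)=715220, p(59)=831820, p(60)=966467, p(61)=1121505, p(62)=1300156, p(63)=1505499, p(64)=1741630, p(65)=2012558, p(66)=2323520.
Final step: p(67) = p(66) + p(65) - p(62) - p(60) + p(55) + p(52) - p(45) - p(41) + p(32) + p(27) - p(16) - p(10)
= 2323520 + 2012558 - 1300156 - 966467 + 451276 + 281589 - 89134 - 44583 + 8349 + 3010 - 231 - 42
= 2679689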